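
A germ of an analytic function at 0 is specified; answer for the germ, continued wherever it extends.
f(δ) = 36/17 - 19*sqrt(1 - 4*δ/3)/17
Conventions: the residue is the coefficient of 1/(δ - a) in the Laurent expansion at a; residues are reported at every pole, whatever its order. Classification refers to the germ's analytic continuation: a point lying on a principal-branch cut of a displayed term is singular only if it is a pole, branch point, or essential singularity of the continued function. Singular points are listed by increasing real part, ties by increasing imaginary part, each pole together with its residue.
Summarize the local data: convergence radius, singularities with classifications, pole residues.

Radius of convergence at 0: 3/4.
At 3/4: an algebraic (square-root) branch point.

Branch term (-19/17)*sqrt(1 - δ/(3/4)): its argument vanishes at δ = 3/4, a square-root branch point, modulus 3/4.
The radius of convergence is the smallest modulus among the singular points: 3/4.


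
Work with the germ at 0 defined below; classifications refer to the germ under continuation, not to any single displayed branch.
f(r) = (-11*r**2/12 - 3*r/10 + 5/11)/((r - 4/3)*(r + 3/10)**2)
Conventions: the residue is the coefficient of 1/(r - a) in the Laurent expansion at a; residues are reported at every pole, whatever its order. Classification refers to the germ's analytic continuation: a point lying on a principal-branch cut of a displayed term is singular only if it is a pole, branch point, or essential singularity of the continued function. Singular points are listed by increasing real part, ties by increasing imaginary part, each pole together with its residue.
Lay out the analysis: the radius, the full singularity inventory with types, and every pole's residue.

Radius of convergence at 0: 3/10.
At -3/10: a pole of order 2; residue -34467/105644.
At 4/3: a pole of order 1; residue -46780/79233.

Denominator factor (r - 4/3): pole of order 1 at 4/3, modulus 4/3.
Denominator factor (r + 3/10)^2: pole of order 2 at -3/10, modulus 3/10.
The radius of convergence is the smallest modulus among the singular points: 3/10.
At the order-2 pole -3/10 set g(r) = (r - (-3/10))^2*f(r) = (-11*r**2/12 - 3*r/10 + 5/11)/(r - 4/3).
Order-2 pole: residue = g'(a); g'(-3/10) = -34467/105644, so the residue is -34467/105644.
At the order-1 pole 4/3 set g(r) = (r - (4/3))*f(r) = (-11*r**2/12 - 3*r/10 + 5/11)/(r + 3/10)**2.
Simple pole: residue = g(a) at a = 4/3, which is -46780/79233.
List the singular points by increasing real part (a conjugate pair: the negative imaginary part first).


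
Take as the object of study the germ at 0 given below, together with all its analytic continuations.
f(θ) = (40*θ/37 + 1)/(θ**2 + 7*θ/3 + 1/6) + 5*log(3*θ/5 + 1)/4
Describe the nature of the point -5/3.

The point is a logarithmic branch point.

The term (5/4)*log(1 - θ/(-5/3)) has argument 1 - -5/3/(-5/3) = 0 at -5/3: a logarithmic (infinitely-sheeted) branch point; the remaining terms are analytic or single-valued there.


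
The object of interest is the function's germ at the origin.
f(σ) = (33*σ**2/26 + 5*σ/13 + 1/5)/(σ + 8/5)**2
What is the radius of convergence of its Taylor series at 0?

The radius of convergence is 8/5.

Denominator factor (σ + 8/5)^2: pole of order 2 at -8/5, modulus 8/5.
The radius of convergence is the smallest modulus among the singular points: 8/5.


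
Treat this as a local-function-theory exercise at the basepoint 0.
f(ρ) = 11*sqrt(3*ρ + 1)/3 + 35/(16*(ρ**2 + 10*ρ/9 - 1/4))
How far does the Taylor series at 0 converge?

The radius of convergence is -5/9 + (1/18)*sqrt(181).

Denominator factor (ρ**2 + 10*ρ/9 - 1/4): discriminant 181/81, real irrational roots -5/9 + (1/18)*sqrt(181) and -5/9 - (1/18)*sqrt(181); poles of order 1, moduli -5/9 + (1/18)*sqrt(181) and 5/9 + (1/18)*sqrt(181).
Branch term (11/3)*sqrt(1 - ρ/(-1/3)): its argument vanishes at ρ = -1/3, a square-root branch point, modulus 1/3.
The radius of convergence is the smallest modulus among the singular points: -5/9 + (1/18)*sqrt(181).


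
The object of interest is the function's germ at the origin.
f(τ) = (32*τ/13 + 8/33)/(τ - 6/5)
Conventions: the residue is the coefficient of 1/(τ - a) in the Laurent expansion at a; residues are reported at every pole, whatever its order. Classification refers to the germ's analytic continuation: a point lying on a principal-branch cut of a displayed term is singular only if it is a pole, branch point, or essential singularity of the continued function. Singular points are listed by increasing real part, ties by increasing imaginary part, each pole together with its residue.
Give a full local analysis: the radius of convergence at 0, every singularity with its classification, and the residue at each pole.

Denominator factor (τ - 6/5): pole of order 1 at 6/5, modulus 6/5.
The radius of convergence is the smallest modulus among the singular points: 6/5.
At the order-1 pole 6/5 set g(τ) = (τ - (6/5))*f(τ) = 32*τ/13 + 8/33.
Simple pole: residue = g(a) at a = 6/5, which is 6856/2145.

Radius of convergence at 0: 6/5.
At 6/5: a pole of order 1; residue 6856/2145.


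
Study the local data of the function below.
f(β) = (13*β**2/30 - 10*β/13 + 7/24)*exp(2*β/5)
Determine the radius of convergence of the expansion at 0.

The radius of convergence is infinite.

The factor exp(2*β/5) is entire and contributes no finite singular point.
The polynomial part has no poles.
No finite singular points: the Taylor series at 0 converges everywhere.


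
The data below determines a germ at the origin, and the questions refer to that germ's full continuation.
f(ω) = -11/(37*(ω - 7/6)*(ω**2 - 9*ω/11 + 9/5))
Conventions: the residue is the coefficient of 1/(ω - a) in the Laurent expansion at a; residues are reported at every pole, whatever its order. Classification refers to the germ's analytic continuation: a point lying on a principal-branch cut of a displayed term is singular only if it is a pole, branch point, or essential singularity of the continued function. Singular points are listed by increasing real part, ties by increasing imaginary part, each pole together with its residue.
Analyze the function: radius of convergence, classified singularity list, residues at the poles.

Radius of convergence at 0: 7/6.
At (9/22) - ((3/110)*sqrt(2195))*i: a pole of order 1; residue (10890/161653) + ((60500/70965667)*sqrt(2195))*i.
At (9/22) + ((3/110)*sqrt(2195))*i: a pole of order 1; residue (10890/161653) - ((60500/70965667)*sqrt(2195))*i.
At 7/6: a pole of order 1; residue -21780/161653.

Denominator factor (ω - 7/6): pole of order 1 at 7/6, modulus 7/6.
Denominator factor (ω**2 - 9*ω/11 + 9/5): discriminant -3951/605, complex-conjugate roots (9/22) + ((3/110)*sqrt(2195))*i and (9/22) - ((3/110)*sqrt(2195))*i; poles of order 1, moduli (3/5)*sqrt(5) and (3/5)*sqrt(5).
The radius of convergence is the smallest modulus among the singular points: 7/6.
The factor ω**2 - 9*ω/11 + 9/5 splits as (ω - a)(ω - a') with a = (9/22) - ((3/110)*sqrt(2195))*i, a' = (9/22) + ((3/110)*sqrt(2195))*i. At the order-1 pole a set g(ω) = (ω - a)*f(ω) = [-11/(37*(ω - 7/6))] / (ω - a').
Simple pole: residue = g(a) at a = (9/22) - ((3/110)*sqrt(2195))*i, which is (10890/161653) + ((60500/70965667)*sqrt(2195))*i.
The factor ω**2 - 9*ω/11 + 9/5 splits as (ω - a)(ω - a') with a = (9/22) + ((3/110)*sqrt(2195))*i, a' = (9/22) - ((3/110)*sqrt(2195))*i. At the order-1 pole a set g(ω) = (ω - a)*f(ω) = [-11/(37*(ω - 7/6))] / (ω - a').
Simple pole: residue = g(a) at a = (9/22) + ((3/110)*sqrt(2195))*i, which is (10890/161653) - ((60500/70965667)*sqrt(2195))*i.
At the order-1 pole 7/6 set g(ω) = (ω - (7/6))*f(ω) = -11/(37*(ω**2 - 9*ω/11 + 9/5)).
Simple pole: residue = g(a) at a = 7/6, which is -21780/161653.
List the singular points by increasing real part (a conjugate pair: the negative imaginary part first).


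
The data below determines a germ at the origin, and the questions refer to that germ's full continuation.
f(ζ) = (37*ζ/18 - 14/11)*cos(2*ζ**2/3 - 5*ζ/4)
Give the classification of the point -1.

The point is a regular point.

There is no denominator, hence no pole anywhere.
The factor cos(2*ζ**2/3 - 5*ζ/4) is entire.
So the germ continues analytically to -1.


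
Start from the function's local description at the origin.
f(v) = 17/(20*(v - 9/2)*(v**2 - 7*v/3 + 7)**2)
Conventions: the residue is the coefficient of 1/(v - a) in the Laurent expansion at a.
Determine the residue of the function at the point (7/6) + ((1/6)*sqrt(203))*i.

The factor v**2 - 7*v/3 + 7 splits as (v - a)(v - a') with a = (7/6) + ((1/6)*sqrt(203))*i, a' = (7/6) - ((1/6)*sqrt(203))*i. At the order-2 pole a set g(v) = (v - a)^2*f(v) = [17/(20*(v - 9/2))] / (v - a')^2.
Order-2 pole: residue = g'(a); g'((7/6) + ((1/6)*sqrt(203))*i) = (-34/22445) + ((68612/184987201)*sqrt(203))*i, so the residue is (-34/22445) + ((68612/184987201)*sqrt(203))*i.

The residue is (-34/22445) + ((68612/184987201)*sqrt(203))*i.


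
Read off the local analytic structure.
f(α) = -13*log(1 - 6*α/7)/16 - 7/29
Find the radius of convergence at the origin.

Branch term (-13/16)*log(1 - α/(7/6)): its argument vanishes at α = 7/6, a logarithmic branch point, modulus 7/6.
The radius of convergence is the smallest modulus among the singular points: 7/6.

The radius of convergence is 7/6.


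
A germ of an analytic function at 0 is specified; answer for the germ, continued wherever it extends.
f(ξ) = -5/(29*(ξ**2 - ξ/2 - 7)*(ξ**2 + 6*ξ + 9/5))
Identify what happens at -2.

Denominator factors: ξ**2 - ξ/2 - 7 = -2 at ξ = -2; ξ**2 + 6*ξ + 9/5 = -31/5 at ξ = -2 — none vanishes.
So the germ continues analytically to -2.

The point is a regular point.


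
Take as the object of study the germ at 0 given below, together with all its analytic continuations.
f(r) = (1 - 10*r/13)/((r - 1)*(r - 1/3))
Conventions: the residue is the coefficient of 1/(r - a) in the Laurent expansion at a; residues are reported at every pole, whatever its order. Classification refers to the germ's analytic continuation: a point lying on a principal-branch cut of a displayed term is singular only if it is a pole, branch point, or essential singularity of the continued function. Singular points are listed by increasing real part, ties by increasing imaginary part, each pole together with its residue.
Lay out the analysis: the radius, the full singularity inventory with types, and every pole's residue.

Denominator factor (r - 1/3): pole of order 1 at 1/3, modulus 1/3.
Denominator factor (r - 1): pole of order 1 at 1, modulus 1.
The radius of convergence is the smallest modulus among the singular points: 1/3.
At the order-1 pole 1/3 set g(r) = (r - (1/3))*f(r) = (1 - 10*r/13)/(r - 1).
Simple pole: residue = g(a) at a = 1/3, which is -29/26.
At the order-1 pole 1 set g(r) = (r - (1))*f(r) = (1 - 10*r/13)/(r - 1/3).
Simple pole: residue = g(a) at a = 1, which is 9/26.
List the singular points by increasing real part (a conjugate pair: the negative imaginary part first).

Radius of convergence at 0: 1/3.
At 1/3: a pole of order 1; residue -29/26.
At 1: a pole of order 1; residue 9/26.


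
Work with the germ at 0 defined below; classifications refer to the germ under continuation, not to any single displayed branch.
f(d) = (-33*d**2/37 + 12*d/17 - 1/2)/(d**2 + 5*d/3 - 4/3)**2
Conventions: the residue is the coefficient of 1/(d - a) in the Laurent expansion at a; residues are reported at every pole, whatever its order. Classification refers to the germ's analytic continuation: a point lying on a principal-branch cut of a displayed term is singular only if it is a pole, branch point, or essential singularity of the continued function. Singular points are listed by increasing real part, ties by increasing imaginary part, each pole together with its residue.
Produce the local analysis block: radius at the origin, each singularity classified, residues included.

Denominator factor (d**2 + 5*d/3 - 4/3)^2: discriminant 73/9, real irrational roots -5/6 + (1/6)*sqrt(73) and -5/6 - (1/6)*sqrt(73); poles of order 2, moduli -5/6 + (1/6)*sqrt(73) and 5/6 + (1/6)*sqrt(73).
The radius of convergence is the smallest modulus among the singular points: -5/6 + (1/6)*sqrt(73).
The factor d**2 + 5*d/3 - 4/3 splits as (d - a)(d - a') with a = -5/6 - (1/6)*sqrt(73), a' = -5/6 + (1/6)*sqrt(73). At the order-2 pole a set g(d) = (d - a)^2*f(d) = [-33*d**2/37 + 12*d/17 - 1/2] / (d - a')^2.
Order-2 pole: residue = g'(a); g'(-5/6 - (1/6)*sqrt(73)) = (3429/3351941)*sqrt(73), so the residue is (3429/3351941)*sqrt(73).
The factor d**2 + 5*d/3 - 4/3 splits as (d - a)(d - a') with a = -5/6 + (1/6)*sqrt(73), a' = -5/6 - (1/6)*sqrt(73). At the order-2 pole a set g(d) = (d - a)^2*f(d) = [-33*d**2/37 + 12*d/17 - 1/2] / (d - a')^2.
Order-2 pole: residue = g'(a); g'(-5/6 + (1/6)*sqrt(73)) = -(3429/3351941)*sqrt(73), so the residue is -(3429/3351941)*sqrt(73).
List the singular points by increasing real part (a conjugate pair: the negative imaginary part first).

Radius of convergence at 0: -5/6 + (1/6)*sqrt(73).
At -5/6 - (1/6)*sqrt(73): a pole of order 2; residue (3429/3351941)*sqrt(73).
At -5/6 + (1/6)*sqrt(73): a pole of order 2; residue -(3429/3351941)*sqrt(73).


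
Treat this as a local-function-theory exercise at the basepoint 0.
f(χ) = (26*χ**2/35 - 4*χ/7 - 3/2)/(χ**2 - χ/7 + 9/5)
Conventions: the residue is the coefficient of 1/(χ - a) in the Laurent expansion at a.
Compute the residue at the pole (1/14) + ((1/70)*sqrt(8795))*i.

The factor χ**2 - χ/7 + 9/5 splits as (χ - a)(χ - a') with a = (1/14) + ((1/70)*sqrt(8795))*i, a' = (1/14) - ((1/70)*sqrt(8795))*i. At the order-1 pole a set g(χ) = (χ - a)*f(χ) = [26*χ**2/35 - 4*χ/7 - 3/2] / (χ - a').
Simple pole: residue = g(a) at a = (1/14) + ((1/70)*sqrt(8795))*i, which is (-57/245) + ((49227/4309550)*sqrt(8795))*i.

The residue is (-57/245) + ((49227/4309550)*sqrt(8795))*i.


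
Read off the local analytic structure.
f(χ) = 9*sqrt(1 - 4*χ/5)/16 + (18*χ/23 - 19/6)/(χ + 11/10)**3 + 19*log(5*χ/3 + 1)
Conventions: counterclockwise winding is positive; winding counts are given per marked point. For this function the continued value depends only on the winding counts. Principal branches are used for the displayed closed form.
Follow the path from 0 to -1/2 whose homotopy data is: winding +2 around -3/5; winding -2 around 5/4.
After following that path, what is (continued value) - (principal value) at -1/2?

The rational part is single-valued and drops out of the difference; each branch term changes only by its own monodromy.
(9/16)*sqrt(1 - χ/(5/4)): winding -2 is even, the square root returns to the same sheet, contribution 0.
(19)*log(1 - χ/(-3/5)): each positive loop around -3/5 adds 2*pi*i to the log, so winding +2 contributes (19)*(2)*2*pi*i = (76)*pi*i.
Summing the contributions at χ = -1/2 gives (76)*pi*i.

Continued minus principal equals (76)*pi*i.


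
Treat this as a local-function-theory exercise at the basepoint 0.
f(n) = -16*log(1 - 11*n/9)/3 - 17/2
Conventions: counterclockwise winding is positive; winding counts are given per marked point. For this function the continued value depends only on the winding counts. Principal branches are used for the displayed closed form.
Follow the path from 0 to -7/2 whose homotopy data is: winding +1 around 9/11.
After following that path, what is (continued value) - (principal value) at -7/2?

Continued minus principal equals -(32/3)*pi*i.

The rational part is single-valued and drops out of the difference; each branch term changes only by its own monodromy.
(-16/3)*log(1 - n/(9/11)): each positive loop around 9/11 adds 2*pi*i to the log, so winding +1 contributes (-16/3)*(1)*2*pi*i = -(32/3)*pi*i.
Summing the contributions at n = -7/2 gives -(32/3)*pi*i.


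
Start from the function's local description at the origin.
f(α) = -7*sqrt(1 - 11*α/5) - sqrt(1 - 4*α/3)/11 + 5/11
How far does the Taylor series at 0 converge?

Branch term (-1/11)*sqrt(1 - α/(3/4)): its argument vanishes at α = 3/4, a square-root branch point, modulus 3/4.
Branch term (-7)*sqrt(1 - α/(5/11)): its argument vanishes at α = 5/11, a square-root branch point, modulus 5/11.
The radius of convergence is the smallest modulus among the singular points: 5/11.

The radius of convergence is 5/11.


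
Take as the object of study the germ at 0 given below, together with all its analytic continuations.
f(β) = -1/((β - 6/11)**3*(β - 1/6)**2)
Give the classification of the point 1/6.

The point is a pole of order 2.

The denominator factor β - 1/6 vanishes at 1/6 and appears to the power 2; the numerator there equals -1, nonzero, and no other factor vanishes.
Hence a pole whose order is the multiplicity, 2.


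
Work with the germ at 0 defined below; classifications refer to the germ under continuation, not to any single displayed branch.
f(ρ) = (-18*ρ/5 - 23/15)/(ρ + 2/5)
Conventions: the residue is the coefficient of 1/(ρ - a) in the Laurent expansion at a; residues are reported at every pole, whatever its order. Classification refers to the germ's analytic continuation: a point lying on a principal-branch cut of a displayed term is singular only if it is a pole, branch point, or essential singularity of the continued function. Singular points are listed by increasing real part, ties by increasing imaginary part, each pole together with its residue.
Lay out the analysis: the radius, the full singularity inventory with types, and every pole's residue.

Denominator factor (ρ + 2/5): pole of order 1 at -2/5, modulus 2/5.
The radius of convergence is the smallest modulus among the singular points: 2/5.
At the order-1 pole -2/5 set g(ρ) = (ρ - (-2/5))*f(ρ) = -18*ρ/5 - 23/15.
Simple pole: residue = g(a) at a = -2/5, which is -7/75.

Radius of convergence at 0: 2/5.
At -2/5: a pole of order 1; residue -7/75.


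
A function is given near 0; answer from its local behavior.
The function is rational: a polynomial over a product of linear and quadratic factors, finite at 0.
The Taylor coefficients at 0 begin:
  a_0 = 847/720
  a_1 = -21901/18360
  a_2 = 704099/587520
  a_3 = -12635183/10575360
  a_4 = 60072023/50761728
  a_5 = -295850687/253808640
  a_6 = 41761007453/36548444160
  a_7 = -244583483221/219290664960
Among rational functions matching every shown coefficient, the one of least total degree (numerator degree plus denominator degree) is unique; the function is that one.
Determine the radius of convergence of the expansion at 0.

The radius of convergence is 12/11.

No rational of total degree below 3 reproduces all 8 coefficients; solving the [1/2] Pade equations on them gives f(ω) = (39*ω/34 + 7/5)/(ω + 12/11)**2, whose expansion matches every shown term.
Denominator factor (ω + 12/11)^2: pole of order 2 at -12/11, modulus 12/11.
The radius of convergence is the smallest modulus among the singular points: 12/11.


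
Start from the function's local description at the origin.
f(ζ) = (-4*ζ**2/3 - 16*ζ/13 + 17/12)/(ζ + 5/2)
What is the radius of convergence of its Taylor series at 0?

The radius of convergence is 5/2.

Denominator factor (ζ + 5/2): pole of order 1 at -5/2, modulus 5/2.
The radius of convergence is the smallest modulus among the singular points: 5/2.


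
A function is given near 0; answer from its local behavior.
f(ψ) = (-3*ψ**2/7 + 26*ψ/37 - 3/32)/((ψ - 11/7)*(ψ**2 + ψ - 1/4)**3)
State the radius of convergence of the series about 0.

The radius of convergence is -1/2 + (1/2)*sqrt(2).

Denominator factor (ψ**2 + ψ - 1/4)^3: discriminant 2, real irrational roots -1/2 + (1/2)*sqrt(2) and -1/2 - (1/2)*sqrt(2); poles of order 3, moduli -1/2 + (1/2)*sqrt(2) and 1/2 + (1/2)*sqrt(2).
Denominator factor (ψ - 11/7): pole of order 1 at 11/7, modulus 11/7.
The radius of convergence is the smallest modulus among the singular points: -1/2 + (1/2)*sqrt(2).


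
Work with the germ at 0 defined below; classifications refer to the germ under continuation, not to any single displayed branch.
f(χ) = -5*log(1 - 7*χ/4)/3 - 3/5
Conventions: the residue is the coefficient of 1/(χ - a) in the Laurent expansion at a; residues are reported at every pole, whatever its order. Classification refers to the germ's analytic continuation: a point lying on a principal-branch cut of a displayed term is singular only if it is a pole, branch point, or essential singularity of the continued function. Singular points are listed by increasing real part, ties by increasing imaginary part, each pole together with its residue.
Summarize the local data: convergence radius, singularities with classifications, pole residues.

Branch term (-5/3)*log(1 - χ/(4/7)): its argument vanishes at χ = 4/7, a logarithmic branch point, modulus 4/7.
The radius of convergence is the smallest modulus among the singular points: 4/7.

Radius of convergence at 0: 4/7.
At 4/7: a logarithmic branch point.


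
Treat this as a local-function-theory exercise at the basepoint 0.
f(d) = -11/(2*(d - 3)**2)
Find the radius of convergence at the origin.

The radius of convergence is 3.

Denominator factor (d - 3)^2: pole of order 2 at 3, modulus 3.
The radius of convergence is the smallest modulus among the singular points: 3.


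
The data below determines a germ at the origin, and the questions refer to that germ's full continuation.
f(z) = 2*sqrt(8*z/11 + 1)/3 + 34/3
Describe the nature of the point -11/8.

The term (2/3)*sqrt(1 - z/(-11/8)) has argument 1 - -11/8/(-11/8) = 0 at -11/8: a square-root (algebraic, two-sheeted) branch point; the remaining terms are analytic or single-valued there.

The point is an algebraic (square-root) branch point.


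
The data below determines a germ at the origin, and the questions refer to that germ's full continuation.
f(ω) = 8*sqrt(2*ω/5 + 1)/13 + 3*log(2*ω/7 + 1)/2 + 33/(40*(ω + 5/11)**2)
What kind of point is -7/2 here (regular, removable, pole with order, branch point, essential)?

The point is a logarithmic branch point.

The term (3/2)*log(1 - ω/(-7/2)) has argument 1 - -7/2/(-7/2) = 0 at -7/2: a logarithmic (infinitely-sheeted) branch point; the remaining terms are analytic or single-valued there.


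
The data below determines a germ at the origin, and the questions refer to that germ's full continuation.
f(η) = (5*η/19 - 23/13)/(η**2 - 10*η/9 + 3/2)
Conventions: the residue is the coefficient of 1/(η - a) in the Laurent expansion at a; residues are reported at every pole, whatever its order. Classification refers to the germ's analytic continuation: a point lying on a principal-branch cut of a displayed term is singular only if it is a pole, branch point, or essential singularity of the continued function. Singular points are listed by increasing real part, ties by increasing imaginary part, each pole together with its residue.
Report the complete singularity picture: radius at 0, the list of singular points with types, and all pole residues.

Radius of convergence at 0: (1/2)*sqrt(6).
At (5/9) - ((1/18)*sqrt(386))*i: a pole of order 1; residue (5/38) - ((1804/47671)*sqrt(386))*i.
At (5/9) + ((1/18)*sqrt(386))*i: a pole of order 1; residue (5/38) + ((1804/47671)*sqrt(386))*i.

Denominator factor (η**2 - 10*η/9 + 3/2): discriminant -386/81, complex-conjugate roots (5/9) + ((1/18)*sqrt(386))*i and (5/9) - ((1/18)*sqrt(386))*i; poles of order 1, moduli (1/2)*sqrt(6) and (1/2)*sqrt(6).
The radius of convergence is the smallest modulus among the singular points: (1/2)*sqrt(6).
The factor η**2 - 10*η/9 + 3/2 splits as (η - a)(η - a') with a = (5/9) - ((1/18)*sqrt(386))*i, a' = (5/9) + ((1/18)*sqrt(386))*i. At the order-1 pole a set g(η) = (η - a)*f(η) = [5*η/19 - 23/13] / (η - a').
Simple pole: residue = g(a) at a = (5/9) - ((1/18)*sqrt(386))*i, which is (5/38) - ((1804/47671)*sqrt(386))*i.
The factor η**2 - 10*η/9 + 3/2 splits as (η - a)(η - a') with a = (5/9) + ((1/18)*sqrt(386))*i, a' = (5/9) - ((1/18)*sqrt(386))*i. At the order-1 pole a set g(η) = (η - a)*f(η) = [5*η/19 - 23/13] / (η - a').
Simple pole: residue = g(a) at a = (5/9) + ((1/18)*sqrt(386))*i, which is (5/38) + ((1804/47671)*sqrt(386))*i.
List the singular points by increasing real part (a conjugate pair: the negative imaginary part first).


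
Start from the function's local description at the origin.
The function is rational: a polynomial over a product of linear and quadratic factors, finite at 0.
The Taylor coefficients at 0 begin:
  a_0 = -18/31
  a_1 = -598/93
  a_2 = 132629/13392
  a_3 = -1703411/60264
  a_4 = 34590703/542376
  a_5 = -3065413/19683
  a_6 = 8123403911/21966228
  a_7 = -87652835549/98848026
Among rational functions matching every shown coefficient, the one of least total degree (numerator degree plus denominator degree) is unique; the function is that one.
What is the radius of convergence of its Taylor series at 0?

No rational of total degree below 4 reproduces all 8 coefficients; solving the [2/2] Pade equations on them gives f(d) = (-17*d**2/32 + 11*d/3 + 9/31)/(d**2 - 7*d/9 - 1/2), whose expansion matches every shown term.
Denominator factor (d**2 - 7*d/9 - 1/2): discriminant 211/81, real irrational roots 7/18 + (1/18)*sqrt(211) and 7/18 - (1/18)*sqrt(211); poles of order 1, moduli 7/18 + (1/18)*sqrt(211) and -7/18 + (1/18)*sqrt(211).
The radius of convergence is the smallest modulus among the singular points: -7/18 + (1/18)*sqrt(211).

The radius of convergence is -7/18 + (1/18)*sqrt(211).


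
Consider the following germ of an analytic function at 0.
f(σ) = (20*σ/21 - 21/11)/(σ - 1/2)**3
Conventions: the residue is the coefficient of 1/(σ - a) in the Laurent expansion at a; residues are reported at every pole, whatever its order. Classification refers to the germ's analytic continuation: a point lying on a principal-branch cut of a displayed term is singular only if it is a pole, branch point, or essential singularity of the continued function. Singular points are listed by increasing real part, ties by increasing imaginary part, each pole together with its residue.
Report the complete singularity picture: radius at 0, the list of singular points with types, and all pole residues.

Denominator factor (σ - 1/2)^3: pole of order 3 at 1/2, modulus 1/2.
The radius of convergence is the smallest modulus among the singular points: 1/2.
At the order-3 pole 1/2 set g(σ) = (σ - (1/2))^3*f(σ) = 20*σ/21 - 21/11.
Order-3 pole: residue = g''(a)/2; g''(1/2) = 0, so the residue is 0.

Radius of convergence at 0: 1/2.
At 1/2: a pole of order 3; residue 0.


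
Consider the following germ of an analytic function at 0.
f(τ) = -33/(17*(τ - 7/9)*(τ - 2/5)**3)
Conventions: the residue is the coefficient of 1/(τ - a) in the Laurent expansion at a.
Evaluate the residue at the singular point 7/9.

At the order-1 pole 7/9 set g(τ) = (τ - (7/9))*f(τ) = -33/(17*(τ - 2/5)**3).
Simple pole: residue = g(a) at a = 7/9, which is -3007125/83521.

The residue is -3007125/83521.


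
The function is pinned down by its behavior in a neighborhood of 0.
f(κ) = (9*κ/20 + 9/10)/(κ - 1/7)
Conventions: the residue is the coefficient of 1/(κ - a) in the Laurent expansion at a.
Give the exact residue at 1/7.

The residue is 27/28.

At the order-1 pole 1/7 set g(κ) = (κ - (1/7))*f(κ) = 9*κ/20 + 9/10.
Simple pole: residue = g(a) at a = 1/7, which is 27/28.


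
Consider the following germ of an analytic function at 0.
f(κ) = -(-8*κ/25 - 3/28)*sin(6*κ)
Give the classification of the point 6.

There is no denominator, hence no pole anywhere.
The factor -sin(6*κ) is entire.
So the germ continues analytically to 6.

The point is a regular point.


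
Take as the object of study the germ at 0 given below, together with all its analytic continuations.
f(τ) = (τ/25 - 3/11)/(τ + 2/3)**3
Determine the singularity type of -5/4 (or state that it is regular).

Denominator factors: τ + 2/3 = -7/12 at τ = -5/4 — none vanishes.
So the germ continues analytically to -5/4.

The point is a regular point.


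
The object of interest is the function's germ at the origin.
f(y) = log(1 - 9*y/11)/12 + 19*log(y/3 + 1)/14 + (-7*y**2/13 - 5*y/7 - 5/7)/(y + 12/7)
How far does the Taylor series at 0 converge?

The radius of convergence is 11/9.

Denominator factor (y + 12/7): pole of order 1 at -12/7, modulus 12/7.
Branch term (1/12)*log(1 - y/(11/9)): its argument vanishes at y = 11/9, a logarithmic branch point, modulus 11/9.
Branch term (19/14)*log(1 - y/(-3)): its argument vanishes at y = -3, a logarithmic branch point, modulus 3.
The radius of convergence is the smallest modulus among the singular points: 11/9.


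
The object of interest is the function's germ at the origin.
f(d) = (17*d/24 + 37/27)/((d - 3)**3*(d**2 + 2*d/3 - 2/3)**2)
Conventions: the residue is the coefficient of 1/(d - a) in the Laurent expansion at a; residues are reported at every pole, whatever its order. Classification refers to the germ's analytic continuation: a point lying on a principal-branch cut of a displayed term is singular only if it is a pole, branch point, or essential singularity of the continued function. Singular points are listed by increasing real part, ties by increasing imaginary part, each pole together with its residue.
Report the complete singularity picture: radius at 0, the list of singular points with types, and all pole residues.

Denominator factor (d**2 + 2*d/3 - 2/3)^2: discriminant 28/9, real irrational roots -1/3 + (1/3)*sqrt(7) and -1/3 - (1/3)*sqrt(7); poles of order 2, moduli -1/3 + (1/3)*sqrt(7) and 1/3 + (1/3)*sqrt(7).
Denominator factor (d - 3)^3: pole of order 3 at 3, modulus 3.
The radius of convergence is the smallest modulus among the singular points: -1/3 + (1/3)*sqrt(7).
The factor d**2 + 2*d/3 - 2/3 splits as (d - a)(d - a') with a = -1/3 - (1/3)*sqrt(7), a' = -1/3 + (1/3)*sqrt(7). At the order-2 pole a set g(d) = (d - a)^2*f(d) = [(17*d/24 + 37/27)/(d - 3)**3] / (d - a')^2.
Order-2 pole: residue = g'(a); g'(-1/3 - (1/3)*sqrt(7)) = -95975/7388168 + (462449/206868704)*sqrt(7), so the residue is -95975/7388168 + (462449/206868704)*sqrt(7).
The factor d**2 + 2*d/3 - 2/3 splits as (d - a)(d - a') with a = -1/3 + (1/3)*sqrt(7), a' = -1/3 - (1/3)*sqrt(7). At the order-2 pole a set g(d) = (d - a)^2*f(d) = [(17*d/24 + 37/27)/(d - 3)**3] / (d - a')^2.
Order-2 pole: residue = g'(a); g'(-1/3 + (1/3)*sqrt(7)) = -95975/7388168 - (462449/206868704)*sqrt(7), so the residue is -95975/7388168 - (462449/206868704)*sqrt(7).
At the order-3 pole 3 set g(d) = (d - (3))^3*f(d) = (17*d/24 + 37/27)/(d**2 + 2*d/3 - 2/3)**2.
Order-3 pole: residue = g''(a)/2; g''(3) = 95975/1847042, so the residue is 95975/3694084.
List the singular points by increasing real part (a conjugate pair: the negative imaginary part first).

Radius of convergence at 0: -1/3 + (1/3)*sqrt(7).
At -1/3 - (1/3)*sqrt(7): a pole of order 2; residue -95975/7388168 + (462449/206868704)*sqrt(7).
At -1/3 + (1/3)*sqrt(7): a pole of order 2; residue -95975/7388168 - (462449/206868704)*sqrt(7).
At 3: a pole of order 3; residue 95975/3694084.


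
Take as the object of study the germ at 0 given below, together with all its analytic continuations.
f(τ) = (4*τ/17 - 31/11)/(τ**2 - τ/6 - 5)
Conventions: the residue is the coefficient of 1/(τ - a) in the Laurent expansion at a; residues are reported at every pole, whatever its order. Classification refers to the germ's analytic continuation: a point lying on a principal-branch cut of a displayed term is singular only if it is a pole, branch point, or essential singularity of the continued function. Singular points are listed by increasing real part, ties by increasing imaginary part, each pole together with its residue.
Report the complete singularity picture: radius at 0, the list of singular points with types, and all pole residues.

Radius of convergence at 0: -1/12 + (1/12)*sqrt(721).
At 1/12 - (1/12)*sqrt(721): a pole of order 1; residue 2/17 + (3140/134827)*sqrt(721).
At 1/12 + (1/12)*sqrt(721): a pole of order 1; residue 2/17 - (3140/134827)*sqrt(721).

Denominator factor (τ**2 - τ/6 - 5): discriminant 721/36, real irrational roots 1/12 + (1/12)*sqrt(721) and 1/12 - (1/12)*sqrt(721); poles of order 1, moduli 1/12 + (1/12)*sqrt(721) and -1/12 + (1/12)*sqrt(721).
The radius of convergence is the smallest modulus among the singular points: -1/12 + (1/12)*sqrt(721).
The factor τ**2 - τ/6 - 5 splits as (τ - a)(τ - a') with a = 1/12 - (1/12)*sqrt(721), a' = 1/12 + (1/12)*sqrt(721). At the order-1 pole a set g(τ) = (τ - a)*f(τ) = [4*τ/17 - 31/11] / (τ - a').
Simple pole: residue = g(a) at a = 1/12 - (1/12)*sqrt(721), which is 2/17 + (3140/134827)*sqrt(721).
The factor τ**2 - τ/6 - 5 splits as (τ - a)(τ - a') with a = 1/12 + (1/12)*sqrt(721), a' = 1/12 - (1/12)*sqrt(721). At the order-1 pole a set g(τ) = (τ - a)*f(τ) = [4*τ/17 - 31/11] / (τ - a').
Simple pole: residue = g(a) at a = 1/12 + (1/12)*sqrt(721), which is 2/17 - (3140/134827)*sqrt(721).
List the singular points by increasing real part (a conjugate pair: the negative imaginary part first).


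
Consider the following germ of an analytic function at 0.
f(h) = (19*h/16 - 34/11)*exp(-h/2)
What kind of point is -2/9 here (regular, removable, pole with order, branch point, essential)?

There is no denominator, hence no pole anywhere.
The factor exp(-h/2) is entire.
So the germ continues analytically to -2/9.

The point is a regular point.


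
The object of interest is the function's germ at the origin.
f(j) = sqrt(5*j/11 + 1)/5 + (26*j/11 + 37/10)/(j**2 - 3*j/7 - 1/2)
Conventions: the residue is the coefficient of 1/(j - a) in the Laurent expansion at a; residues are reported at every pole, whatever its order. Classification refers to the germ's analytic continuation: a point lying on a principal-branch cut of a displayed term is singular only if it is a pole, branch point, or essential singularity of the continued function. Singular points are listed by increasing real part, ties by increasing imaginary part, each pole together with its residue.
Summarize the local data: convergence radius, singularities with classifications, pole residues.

Radius of convergence at 0: -3/14 + (1/14)*sqrt(107).
At -11/5: an algebraic (square-root) branch point.
At 3/14 - (1/14)*sqrt(107): a pole of order 1; residue 13/11 - (3239/11770)*sqrt(107).
At 3/14 + (1/14)*sqrt(107): a pole of order 1; residue 13/11 + (3239/11770)*sqrt(107).

Denominator factor (j**2 - 3*j/7 - 1/2): discriminant 107/49, real irrational roots 3/14 + (1/14)*sqrt(107) and 3/14 - (1/14)*sqrt(107); poles of order 1, moduli 3/14 + (1/14)*sqrt(107) and -3/14 + (1/14)*sqrt(107).
Branch term (1/5)*sqrt(1 - j/(-11/5)): its argument vanishes at j = -11/5, a square-root branch point, modulus 11/5.
The radius of convergence is the smallest modulus among the singular points: -3/14 + (1/14)*sqrt(107).
The branch term is analytic at 3/14 - (1/14)*sqrt(107) and contributes nothing to the residue; only the rational part matters.
The factor j**2 - 3*j/7 - 1/2 splits as (j - a)(j - a') with a = 3/14 - (1/14)*sqrt(107), a' = 3/14 + (1/14)*sqrt(107). At the order-1 pole a set g(j) = (j - a)*(rational part) = [26*j/11 + 37/10] / (j - a').
Simple pole: residue = g(a) at a = 3/14 - (1/14)*sqrt(107), which is 13/11 - (3239/11770)*sqrt(107).
The branch term is analytic at 3/14 + (1/14)*sqrt(107) and contributes nothing to the residue; only the rational part matters.
The factor j**2 - 3*j/7 - 1/2 splits as (j - a)(j - a') with a = 3/14 + (1/14)*sqrt(107), a' = 3/14 - (1/14)*sqrt(107). At the order-1 pole a set g(j) = (j - a)*(rational part) = [26*j/11 + 37/10] / (j - a').
Simple pole: residue = g(a) at a = 3/14 + (1/14)*sqrt(107), which is 13/11 + (3239/11770)*sqrt(107).
List the singular points by increasing real part (a conjugate pair: the negative imaginary part first).


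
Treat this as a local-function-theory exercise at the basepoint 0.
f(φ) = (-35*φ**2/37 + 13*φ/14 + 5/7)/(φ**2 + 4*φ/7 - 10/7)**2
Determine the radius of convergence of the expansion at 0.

The radius of convergence is -2/7 + (1/7)*sqrt(74).

Denominator factor (φ**2 + 4*φ/7 - 10/7)^2: discriminant 296/49, real irrational roots -2/7 + (1/7)*sqrt(74) and -2/7 - (1/7)*sqrt(74); poles of order 2, moduli -2/7 + (1/7)*sqrt(74) and 2/7 + (1/7)*sqrt(74).
The radius of convergence is the smallest modulus among the singular points: -2/7 + (1/7)*sqrt(74).


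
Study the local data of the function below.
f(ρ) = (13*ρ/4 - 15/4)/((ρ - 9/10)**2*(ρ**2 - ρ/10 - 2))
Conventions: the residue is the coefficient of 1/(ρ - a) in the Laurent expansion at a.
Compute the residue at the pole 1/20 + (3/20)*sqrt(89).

The residue is 27575/32768 + (257575/8749056)*sqrt(89).

The factor ρ**2 - ρ/10 - 2 splits as (ρ - a)(ρ - a') with a = 1/20 + (3/20)*sqrt(89), a' = 1/20 - (3/20)*sqrt(89). At the order-1 pole a set g(ρ) = (ρ - a)*f(ρ) = [(13*ρ/4 - 15/4)/(ρ - 9/10)**2] / (ρ - a').
Simple pole: residue = g(a) at a = 1/20 + (3/20)*sqrt(89), which is 27575/32768 + (257575/8749056)*sqrt(89).


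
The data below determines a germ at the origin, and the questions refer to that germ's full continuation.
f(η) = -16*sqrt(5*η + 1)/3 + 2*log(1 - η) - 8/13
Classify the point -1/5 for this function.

The point is an algebraic (square-root) branch point.

The term (-16/3)*sqrt(1 - η/(-1/5)) has argument 1 - -1/5/(-1/5) = 0 at -1/5: a square-root (algebraic, two-sheeted) branch point; the remaining terms are analytic or single-valued there.


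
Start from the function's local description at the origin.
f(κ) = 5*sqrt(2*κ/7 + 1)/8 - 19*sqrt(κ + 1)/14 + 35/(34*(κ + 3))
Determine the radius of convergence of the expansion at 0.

The radius of convergence is 1.

Denominator factor (κ + 3): pole of order 1 at -3, modulus 3.
Branch term (-19/14)*sqrt(1 - κ/(-1)): its argument vanishes at κ = -1, a square-root branch point, modulus 1.
Branch term (5/8)*sqrt(1 - κ/(-7/2)): its argument vanishes at κ = -7/2, a square-root branch point, modulus 7/2.
The radius of convergence is the smallest modulus among the singular points: 1.


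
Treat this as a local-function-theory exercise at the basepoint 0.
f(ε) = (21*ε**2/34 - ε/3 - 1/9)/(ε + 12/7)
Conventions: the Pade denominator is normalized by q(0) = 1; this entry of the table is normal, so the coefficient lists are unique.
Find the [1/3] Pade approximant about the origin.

The Pade approximant has numerator coefficients [-7/108, -203903/719406]; denominator coefficients [1, 938245/479604, 358239/159868, 22569057/5435512].

Taylor coefficients needed (expand at 0): a_0 = -7/108, a_1 = -203/1296, a_2 = 119413/264384, a_3 = -835891/3172608, a_4 = 5851237/38071296.
Write the denominator as Q(ε) = 1 + q1*ε + q2*ε^2 + q3*ε^3. Requiring Q*f - P = O(ε^5) with deg P <= 1 kills the coefficients of ε^2..ε^4 in Q*f:
  ε^2: a_2 + q1*a_1 + q2*a_0 = 0, i.e. 119413/264384 + (-203/1296)*q1 + (-7/108)*q2 = 0.
  ε^3: a_3 + q1*a_2 + q2*a_1 + q3*a_0 = 0, i.e. -835891/3172608 + (119413/264384)*q1 + (-203/1296)*q2 + (-7/108)*q3 = 0.
  ε^4: a_4 + q1*a_3 + q2*a_2 + q3*a_1 = 0, i.e. 5851237/38071296 + (-835891/3172608)*q1 + (119413/264384)*q2 + (-203/1296)*q3 = 0.
Solving this linear system: q1 = 938245/479604, q2 = 358239/159868, q3 = 22569057/5435512.
The numerator is Q*f truncated at degree 1: P0 = a_0 = -7/108; P1 = a_1 + q1*a_0 = -203903/719406.


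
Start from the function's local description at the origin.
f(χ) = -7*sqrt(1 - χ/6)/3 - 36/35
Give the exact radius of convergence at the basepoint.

The radius of convergence is 6.

Branch term (-7/3)*sqrt(1 - χ/(6)): its argument vanishes at χ = 6, a square-root branch point, modulus 6.
The radius of convergence is the smallest modulus among the singular points: 6.


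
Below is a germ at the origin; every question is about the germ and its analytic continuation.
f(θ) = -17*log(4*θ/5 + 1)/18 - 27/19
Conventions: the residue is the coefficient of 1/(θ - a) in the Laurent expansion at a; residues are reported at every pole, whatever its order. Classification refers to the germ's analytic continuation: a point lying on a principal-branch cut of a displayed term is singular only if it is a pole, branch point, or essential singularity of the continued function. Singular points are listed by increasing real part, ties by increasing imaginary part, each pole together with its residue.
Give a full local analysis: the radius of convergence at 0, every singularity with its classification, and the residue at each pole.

Radius of convergence at 0: 5/4.
At -5/4: a logarithmic branch point.

Branch term (-17/18)*log(1 - θ/(-5/4)): its argument vanishes at θ = -5/4, a logarithmic branch point, modulus 5/4.
The radius of convergence is the smallest modulus among the singular points: 5/4.
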